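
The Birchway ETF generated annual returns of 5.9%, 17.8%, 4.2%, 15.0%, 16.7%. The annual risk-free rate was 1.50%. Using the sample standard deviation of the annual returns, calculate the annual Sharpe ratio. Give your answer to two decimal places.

r̄ = (5.9 + 17.8 + 4.2 + 15 + 16.7) / 5 = 59.60 / 5 = 11.9200%
Σ(r − r̄)² = 162.7480; sample σ = √(162.7480/4) = 6.3786%
Sharpe = (r̄ − rf) / σ = (11.9200 − 1.5) / 6.3786 = 10.4200 / 6.3786 = 1.6336

1.63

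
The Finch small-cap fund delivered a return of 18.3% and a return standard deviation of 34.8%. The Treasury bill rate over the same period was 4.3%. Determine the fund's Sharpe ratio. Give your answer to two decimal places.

0.40

Sharpe = (Rp − Rf) / σp = (18.3% − 4.3%) / 34.8% = 14.00% / 34.8% = 0.4023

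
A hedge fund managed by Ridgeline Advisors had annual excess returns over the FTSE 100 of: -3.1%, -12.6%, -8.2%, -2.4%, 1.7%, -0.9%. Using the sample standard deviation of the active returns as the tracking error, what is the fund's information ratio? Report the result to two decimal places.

-0.81

r̄ = (-3.1 − 12.6 − 8.2 − 2.4 + 1.7 − 0.9) / 6 = -25.50 / 6 = -4.2500%
Σ(r − r̄)² = (-3.1 − (-4.2500))² + (-12.6 − (-4.2500))² + … = 136.6950
sample σ = √(136.6950 / 5) = √27.3390 = 5.2287%
IR = r̄ / tracking error = -4.2500 / 5.2287 = -0.8128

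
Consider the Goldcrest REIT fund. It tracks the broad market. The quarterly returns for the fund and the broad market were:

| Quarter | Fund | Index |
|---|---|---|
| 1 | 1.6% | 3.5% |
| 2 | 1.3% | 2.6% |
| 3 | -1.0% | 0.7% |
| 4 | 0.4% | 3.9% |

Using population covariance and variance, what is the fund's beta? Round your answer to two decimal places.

0.61

r̄p = 0.5750%,  r̄m = 2.6750%
Cov = Σ(rp − r̄p)(rm − r̄m) / 4 = 0.9219
Var(rm) = Σ(rm − r̄m)² / 4 = 1.5219
β = Cov / Var = 0.9219 / 1.5219 = 0.6058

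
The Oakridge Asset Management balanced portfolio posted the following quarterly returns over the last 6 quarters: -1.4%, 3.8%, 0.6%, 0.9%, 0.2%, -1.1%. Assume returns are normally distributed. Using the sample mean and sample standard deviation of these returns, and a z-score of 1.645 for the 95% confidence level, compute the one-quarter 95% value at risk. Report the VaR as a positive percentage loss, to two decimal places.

r̄ = (-1.4 + 3.8 + 0.6 + 0.9 + 0.2 − 1.1) / 6 = 3.00 / 6 = 0.5000%
Σ(r − r̄)² = (-1.4 − 0.5000)² + (3.8 − 0.5000)² + (0.6 − 0.5000)² + … = 17.3200
sample σ = √(17.3200 / 5) = √3.4640 = 1.8612%
VaR = −(r̄ − z·σ) = −(0.5000 − 1.645 × 1.8612) = −(-2.5617) = 2.5617%

2.56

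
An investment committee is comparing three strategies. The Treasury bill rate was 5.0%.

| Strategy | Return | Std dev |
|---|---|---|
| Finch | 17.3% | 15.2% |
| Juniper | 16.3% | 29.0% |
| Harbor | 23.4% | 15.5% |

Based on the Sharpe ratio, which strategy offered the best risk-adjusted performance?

Harbor

Finch: Sharpe ratio = (17.3% − 5.0%) / 15.2% = 0.809
Juniper: Sharpe ratio = (16.3% − 5.0%) / 29.0% = 0.390
Harbor: Sharpe ratio = (23.4% − 5.0%) / 15.5% = 1.187
Highest: Harbor (1.187).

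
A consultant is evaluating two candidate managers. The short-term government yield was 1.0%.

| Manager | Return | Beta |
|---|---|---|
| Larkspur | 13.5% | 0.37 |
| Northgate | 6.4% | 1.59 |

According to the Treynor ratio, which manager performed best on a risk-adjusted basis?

Larkspur

Larkspur: Treynor = (13.5% − 1.0%) / 0.37 = 33.784
Northgate: Treynor = (6.4% − 1.0%) / 1.59 = 3.396
Highest: Larkspur (33.784).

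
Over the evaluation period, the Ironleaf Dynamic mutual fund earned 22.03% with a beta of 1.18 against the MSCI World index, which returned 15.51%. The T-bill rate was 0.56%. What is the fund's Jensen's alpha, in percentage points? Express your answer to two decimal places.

3.83

CAPM expected return = Rf + β(Rm − Rf) = 0.56% + 1.18 × (15.51% − 0.56%) = 0.56 + 1.18 × 14.95 = 18.2010%
Jensen's α = Rp − E[R] = 22.03% − 18.2010% = 3.8290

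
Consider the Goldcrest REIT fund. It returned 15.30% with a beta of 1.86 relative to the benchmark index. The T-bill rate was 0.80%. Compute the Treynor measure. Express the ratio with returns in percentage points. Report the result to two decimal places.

7.80

Treynor = (Rp − Rf) / β = (15.30% − 0.80%) / 1.86 = 14.50 / 1.86 = 7.7957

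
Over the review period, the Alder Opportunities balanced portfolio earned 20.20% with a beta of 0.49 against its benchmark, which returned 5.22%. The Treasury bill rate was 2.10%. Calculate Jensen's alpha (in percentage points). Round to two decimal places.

16.57

CAPM expected return = Rf + β(Rm − Rf) = 2.10% + 0.49 × (5.22% − 2.10%) = 2.1 + 0.49 × 3.12 = 3.6288%
Jensen's α = Rp − E[R] = 20.20% − 3.6288% = 16.5712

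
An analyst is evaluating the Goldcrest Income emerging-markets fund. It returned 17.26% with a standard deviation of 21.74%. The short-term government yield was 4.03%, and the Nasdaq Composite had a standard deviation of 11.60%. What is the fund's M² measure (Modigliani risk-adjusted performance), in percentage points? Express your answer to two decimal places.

Sharpe = (Rp − Rf) / σp = (17.26% − 4.03%) / 21.74% = 0.6086
M² = Rf + Sharpe × σm = 4.03% + 0.6086 × 11.60% = 11.0898%

11.09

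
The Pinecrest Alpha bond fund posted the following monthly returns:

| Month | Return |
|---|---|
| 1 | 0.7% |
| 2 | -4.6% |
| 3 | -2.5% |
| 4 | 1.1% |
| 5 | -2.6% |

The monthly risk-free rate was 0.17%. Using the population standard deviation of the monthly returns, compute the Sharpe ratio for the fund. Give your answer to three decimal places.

-0.809

r̄ = (0.7 − 4.6 − 2.5 + 1.1 − 2.6) / 5 = -7.90 / 5 = -1.5800%
Σ(r − r̄)² = (0.7 − (-1.5800))² + (-4.6 − (-1.5800))² + … = 23.3880
population σ = √(23.3880 / 5) = √4.6776 = 2.1628%
Sharpe = (r̄ − rf) / σ = (-1.5800 − 0.17) / 2.1628 = -1.7500 / 2.1628 = -0.8091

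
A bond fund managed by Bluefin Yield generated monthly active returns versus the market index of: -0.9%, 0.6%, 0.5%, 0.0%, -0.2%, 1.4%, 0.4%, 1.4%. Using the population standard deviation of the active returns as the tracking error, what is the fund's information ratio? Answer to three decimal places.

0.548

Mean return μ = 3.20 / 8 = 0.4000%
Σ(r − μ)² = 4.2600; population σ = √(4.2600/8) = 0.7297%
IR = μ / tracking error = 0.4000 / 0.7297 = 0.5482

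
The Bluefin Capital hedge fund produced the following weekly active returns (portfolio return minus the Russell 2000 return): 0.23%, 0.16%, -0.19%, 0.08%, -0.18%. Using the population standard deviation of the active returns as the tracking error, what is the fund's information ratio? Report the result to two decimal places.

0.11

r̄ = (0.23 + 0.16 − 0.19 + 0.08 − 0.18) / 5 = 0.100 / 5 = 0.0200%
Population std dev = √[0.1514 / 5] = 0.1740%
IR = r̄ / tracking error = 0.0200 / 0.1740 = 0.1149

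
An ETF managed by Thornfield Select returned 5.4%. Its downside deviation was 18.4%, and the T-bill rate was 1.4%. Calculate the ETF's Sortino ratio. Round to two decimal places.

Sortino = (Rp − Rf) / σd = (5.4% − 1.4%) / 18.4% = 4.00% / 18.4% = 0.2174

0.22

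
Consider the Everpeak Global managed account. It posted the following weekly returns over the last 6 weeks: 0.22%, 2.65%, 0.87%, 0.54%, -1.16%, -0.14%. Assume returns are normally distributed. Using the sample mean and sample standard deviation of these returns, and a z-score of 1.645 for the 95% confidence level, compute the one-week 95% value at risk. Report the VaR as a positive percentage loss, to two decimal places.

μ = (0.22 + 2.65 + 0.87 + 0.54 − 1.16 − 0.14) / 6 = 2.980 / 6 = 0.4967%
Σ(r − μ)² = (0.22 − 0.4967)² + (2.65 − 0.4967)² + … = 8.0045
sample σ = √(8.0045 / 5) = √1.6009 = 1.2653%
VaR = −(μ − z·σ) = −(0.4967 − 1.645 × 1.2653) = −(-1.5847) = 1.5847%

1.58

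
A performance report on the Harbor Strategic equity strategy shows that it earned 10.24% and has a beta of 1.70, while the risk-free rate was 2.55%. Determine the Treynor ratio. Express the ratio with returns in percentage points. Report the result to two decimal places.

Treynor = (Rp − Rf) / β = (10.24% − 2.55%) / 1.70 = 7.69 / 1.70 = 4.5235

4.52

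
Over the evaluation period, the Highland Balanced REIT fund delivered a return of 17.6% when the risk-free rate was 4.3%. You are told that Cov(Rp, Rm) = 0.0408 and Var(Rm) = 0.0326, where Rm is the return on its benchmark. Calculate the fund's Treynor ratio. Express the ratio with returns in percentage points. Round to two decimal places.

β = Cov / Var = 0.0408 / 0.0326 = 1.2515
Treynor = (Rp − Rf) / β = (17.6% − 4.3%) / 1.2515 = 13.30 / 1.2515 = 10.6272

10.63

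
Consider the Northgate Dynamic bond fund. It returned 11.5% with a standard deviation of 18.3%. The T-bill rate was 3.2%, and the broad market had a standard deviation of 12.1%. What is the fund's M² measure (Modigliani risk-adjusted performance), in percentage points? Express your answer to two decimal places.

Sharpe = (Rp − Rf) / σp = (11.5% − 3.2%) / 18.3% = 0.4536
M² = Rf + Sharpe × σm = 3.2% + 0.4536 × 12.1% = 8.6886%

8.69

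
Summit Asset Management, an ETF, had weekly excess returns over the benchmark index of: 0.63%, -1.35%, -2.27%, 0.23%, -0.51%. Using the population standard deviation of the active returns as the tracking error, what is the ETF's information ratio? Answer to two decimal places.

-0.62

Mean return r̄ = -3.270 / 5 = -0.6540%
Σ(r − r̄)² = (0.63 − (-0.6540))² + (-1.35 − (-0.6540))² + … = 5.5467
σ = √[5.5467 / 5] = 1.0533%
IR = r̄ / tracking error = -0.6540 / 1.0533 = -0.6209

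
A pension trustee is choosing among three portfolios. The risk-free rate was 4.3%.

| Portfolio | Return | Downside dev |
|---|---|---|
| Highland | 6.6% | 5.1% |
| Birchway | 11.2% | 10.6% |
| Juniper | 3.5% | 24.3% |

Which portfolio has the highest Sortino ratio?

Highland: Sortino ratio = (6.6% − 4.3%) / 5.1% = 0.451
Birchway: Sortino ratio = (11.2% − 4.3%) / 10.6% = 0.651
Juniper: Sortino ratio = (3.5% − 4.3%) / 24.3% = -0.033
Highest: Birchway (0.651).

Birchway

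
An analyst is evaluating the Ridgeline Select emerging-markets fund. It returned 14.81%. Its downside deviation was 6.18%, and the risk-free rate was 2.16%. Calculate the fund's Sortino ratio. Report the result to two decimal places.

Sortino = (Rp − Rf) / σd = (14.81% − 2.16%) / 6.18% = 12.65% / 6.18% = 2.0469

2.05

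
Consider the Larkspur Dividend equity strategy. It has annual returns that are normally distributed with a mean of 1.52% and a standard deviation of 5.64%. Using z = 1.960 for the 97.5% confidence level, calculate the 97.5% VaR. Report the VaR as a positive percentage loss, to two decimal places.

VaR (as % loss) = −(μ − z·σ) = −(1.52% − 1.960 × 5.64%) = −(-9.5344%) = 9.5344%

9.53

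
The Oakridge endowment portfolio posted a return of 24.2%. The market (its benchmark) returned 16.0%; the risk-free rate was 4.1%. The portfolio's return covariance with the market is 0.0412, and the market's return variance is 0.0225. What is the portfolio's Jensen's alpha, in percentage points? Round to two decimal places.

β = Cov / Var = 0.0412 / 0.0225 = 1.8311
E[R] = Rf + β(Rm − Rf) = 4.1% + 1.8311 × (16.0% − 4.1%) = 25.8901%
α = Rp − E[R] = 24.2% − 25.8901% = -1.6901

-1.69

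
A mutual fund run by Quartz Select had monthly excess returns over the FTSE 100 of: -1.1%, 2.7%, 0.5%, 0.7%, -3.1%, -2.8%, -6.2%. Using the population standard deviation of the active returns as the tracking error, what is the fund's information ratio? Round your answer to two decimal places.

-0.48

Mean return μ = -9.30 / 7 = -1.3286%
Population std dev = √[52.7743 / 7] = 2.7458%
IR = μ / tracking error = -1.3286 / 2.7458 = -0.4839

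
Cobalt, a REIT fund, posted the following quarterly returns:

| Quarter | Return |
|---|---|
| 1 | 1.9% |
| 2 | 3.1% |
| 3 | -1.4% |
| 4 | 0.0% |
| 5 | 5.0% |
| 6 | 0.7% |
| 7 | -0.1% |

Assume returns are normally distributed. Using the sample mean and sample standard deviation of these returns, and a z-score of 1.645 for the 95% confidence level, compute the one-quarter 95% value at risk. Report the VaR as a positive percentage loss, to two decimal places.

r̄ = (1.9 + 3.1 − 1.4 + 0 + 5 + 0.7 − 0.1) / 7 = 1.3143%
Σ(r − r̄)² = 28.5886; sample σ = √(28.5886/6) = 2.1828%
VaR = −(r̄ − z·σ) = −(1.3143 − 1.645 × 2.1828) = −(-2.2764) = 2.2764%

2.28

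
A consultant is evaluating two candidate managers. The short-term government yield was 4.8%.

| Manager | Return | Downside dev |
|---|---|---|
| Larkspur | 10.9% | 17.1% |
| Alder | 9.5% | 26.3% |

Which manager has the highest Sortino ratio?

Larkspur

Larkspur: Sortino ratio = (10.9% − 4.8%) / 17.1% = 0.357
Alder: Sortino ratio = (9.5% − 4.8%) / 26.3% = 0.179
Highest: Larkspur (0.357).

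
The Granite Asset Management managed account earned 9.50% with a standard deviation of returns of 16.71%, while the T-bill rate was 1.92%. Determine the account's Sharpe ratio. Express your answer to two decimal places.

Sharpe = (Rp − Rf) / σp = (9.50% − 1.92%) / 16.71% = 7.58% / 16.71% = 0.4536

0.45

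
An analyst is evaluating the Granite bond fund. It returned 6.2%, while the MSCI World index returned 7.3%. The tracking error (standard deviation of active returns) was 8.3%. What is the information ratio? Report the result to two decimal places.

IR = (Rp − Rb) / TE = (6.2% − 7.3%) / 8.3% = -1.10% / 8.3% = -0.1325

-0.13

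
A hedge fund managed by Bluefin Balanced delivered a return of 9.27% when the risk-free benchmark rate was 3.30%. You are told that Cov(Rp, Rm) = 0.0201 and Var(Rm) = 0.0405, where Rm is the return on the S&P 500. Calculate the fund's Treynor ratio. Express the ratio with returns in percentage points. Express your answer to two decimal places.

12.03

β = Cov / Var = 0.0201 / 0.0405 = 0.4963
Treynor = (Rp − Rf) / β = (9.27% − 3.30%) / 0.4963 = 5.97 / 0.4963 = 12.0290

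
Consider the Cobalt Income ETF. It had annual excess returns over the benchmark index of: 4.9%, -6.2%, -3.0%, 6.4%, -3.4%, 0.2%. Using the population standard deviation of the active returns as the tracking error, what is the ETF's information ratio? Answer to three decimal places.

-0.040

μ = (4.9 − 6.2 − 3 + 6.4 − 3.4 + 0.2) / 6 = -1.10 / 6 = -0.1833%
Σ(r − μ)² = (4.9 − (-0.1833))² + (-6.2 − (-0.1833))² + … = 123.8083
population σ = √(123.8083 / 6) = √20.6347 = 4.5425%
IR = μ / tracking error = -0.1833 / 4.5425 = -0.0404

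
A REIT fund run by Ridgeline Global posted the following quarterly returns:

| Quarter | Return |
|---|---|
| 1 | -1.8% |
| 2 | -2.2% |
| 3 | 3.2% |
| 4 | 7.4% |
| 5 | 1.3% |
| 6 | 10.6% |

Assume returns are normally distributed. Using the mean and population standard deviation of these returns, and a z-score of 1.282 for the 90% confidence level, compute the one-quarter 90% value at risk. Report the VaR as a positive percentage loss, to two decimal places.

r̄ = (-1.8 − 2.2 + 3.2 + 7.4 + 1.3 + 10.6) / 6 = 3.0833%
Σ(r − r̄)² = (-1.8 − 3.0833)² + (-2.2 − 3.0833)² + … = 130.0883
population σ = √(130.0883 / 6) = √21.6814 = 4.6563%
VaR = −(r̄ − z·σ) = −(3.0833 − 1.282 × 4.6563) = −(-2.8861) = 2.8861%

2.89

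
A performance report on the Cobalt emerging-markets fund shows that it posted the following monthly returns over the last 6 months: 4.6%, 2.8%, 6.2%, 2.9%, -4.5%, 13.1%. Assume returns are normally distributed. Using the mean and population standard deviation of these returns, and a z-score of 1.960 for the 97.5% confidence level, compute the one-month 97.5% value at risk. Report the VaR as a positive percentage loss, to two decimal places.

6.02

Mean return r̄ = 25.10 / 6 = 4.1833%
Σ(r − r̄)² = (4.6 − 4.1833)² + (2.8 − 4.1833)² + (6.2 − 4.1833)² + … = 162.7083
population σ = √(162.7083 / 6) = √27.1181 = 5.2075%
VaR = −(r̄ − z·σ) = −(4.1833 − 1.960 × 5.2075) = −(-6.0234) = 6.0234%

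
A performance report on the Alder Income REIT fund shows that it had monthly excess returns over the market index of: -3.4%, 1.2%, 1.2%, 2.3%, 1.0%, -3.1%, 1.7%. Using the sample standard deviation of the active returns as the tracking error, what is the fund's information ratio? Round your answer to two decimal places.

0.05

μ = (-3.4 + 1.2 + 1.2 + 2.3 + 1 − 3.1 + 1.7) / 7 = 0.1286%
Σ(r − μ)² = (-3.4 − 0.1286)² + (1.2 − 0.1286)² + … = 33.1143
sample σ = √(33.1143 / 6) = √5.5191 = 2.3493%
IR = μ / tracking error = 0.1286 / 2.3493 = 0.0547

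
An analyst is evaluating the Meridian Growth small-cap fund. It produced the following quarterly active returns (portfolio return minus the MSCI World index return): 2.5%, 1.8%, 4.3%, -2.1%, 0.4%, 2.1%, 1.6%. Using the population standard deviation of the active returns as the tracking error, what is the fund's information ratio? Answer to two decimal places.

r̄ = (2.5 + 1.8 + 4.3 − 2.1 + 0.4 + 2.1 + 1.6) / 7 = 1.5143%
Population std dev = √[23.4686 / 7] = 1.8310%
IR = r̄ / tracking error = 1.5143 / 1.8310 = 0.8270

0.83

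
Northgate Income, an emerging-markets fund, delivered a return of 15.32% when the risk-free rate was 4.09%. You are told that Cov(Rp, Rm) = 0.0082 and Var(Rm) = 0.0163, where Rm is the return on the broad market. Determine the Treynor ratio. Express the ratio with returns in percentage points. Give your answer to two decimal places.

β = Cov / Var = 0.0082 / 0.0163 = 0.5031
Treynor = (Rp − Rf) / β = (15.32% − 4.09%) / 0.5031 = 11.23 / 0.5031 = 22.3216

22.32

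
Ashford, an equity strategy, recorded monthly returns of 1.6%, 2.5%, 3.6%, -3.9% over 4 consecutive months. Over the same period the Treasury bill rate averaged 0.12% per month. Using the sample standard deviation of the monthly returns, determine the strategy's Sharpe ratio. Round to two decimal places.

0.25

r̄ = (1.6 + 2.5 + 3.6 − 3.9) / 4 = 3.80 / 4 = 0.9500%
Sample std dev = √[33.3700 / 3] = 3.3352%
Sharpe = (r̄ − rf) / σ = (0.9500 − 0.12) / 3.3352 = 0.8300 / 3.3352 = 0.2489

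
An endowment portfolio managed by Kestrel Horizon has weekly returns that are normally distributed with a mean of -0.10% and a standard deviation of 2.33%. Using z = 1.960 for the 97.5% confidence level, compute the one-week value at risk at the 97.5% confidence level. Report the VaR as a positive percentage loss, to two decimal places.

4.67

VaR (as % loss) = −(μ − z·σ) = −(-0.10% − 1.960 × 2.33%) = −(-4.6668%) = 4.6668%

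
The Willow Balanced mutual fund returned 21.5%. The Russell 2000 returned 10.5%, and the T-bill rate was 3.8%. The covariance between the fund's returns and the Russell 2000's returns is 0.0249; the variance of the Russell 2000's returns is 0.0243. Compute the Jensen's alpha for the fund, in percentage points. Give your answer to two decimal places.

β = Cov / Var = 0.0249 / 0.0243 = 1.0247
E[R] = Rf + β(Rm − Rf) = 3.8% + 1.0247 × (10.5% − 3.8%) = 10.6655%
α = Rp − E[R] = 21.5% − 10.6655% = 10.8345

10.83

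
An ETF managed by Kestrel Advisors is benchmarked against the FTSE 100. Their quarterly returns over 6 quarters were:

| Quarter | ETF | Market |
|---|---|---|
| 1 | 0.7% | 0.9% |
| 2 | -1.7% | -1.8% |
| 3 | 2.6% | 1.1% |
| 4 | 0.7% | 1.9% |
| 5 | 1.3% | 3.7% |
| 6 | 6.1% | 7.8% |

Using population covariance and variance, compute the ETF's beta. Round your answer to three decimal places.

r̄p = 1.6167%,  r̄m = 2.2667%
Cov = Σ(rp − r̄p)(rm − r̄m) / 6 = 6.3806
Var(rm) = Σ(rm − r̄m)² / 6 = 8.7622
β = Cov / Var = 6.3806 / 8.7622 = 0.7282

0.728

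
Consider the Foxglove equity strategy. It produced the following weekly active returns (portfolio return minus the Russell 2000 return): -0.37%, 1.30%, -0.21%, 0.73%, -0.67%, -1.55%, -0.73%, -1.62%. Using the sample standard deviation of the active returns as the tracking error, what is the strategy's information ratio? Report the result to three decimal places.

-0.385

Mean return μ = -3.120 / 8 = -0.3900%
Σ(r − μ)² = 7.1958; sample σ = √(7.1958/7) = 1.0139%
IR = μ / tracking error = -0.3900 / 1.0139 = -0.3847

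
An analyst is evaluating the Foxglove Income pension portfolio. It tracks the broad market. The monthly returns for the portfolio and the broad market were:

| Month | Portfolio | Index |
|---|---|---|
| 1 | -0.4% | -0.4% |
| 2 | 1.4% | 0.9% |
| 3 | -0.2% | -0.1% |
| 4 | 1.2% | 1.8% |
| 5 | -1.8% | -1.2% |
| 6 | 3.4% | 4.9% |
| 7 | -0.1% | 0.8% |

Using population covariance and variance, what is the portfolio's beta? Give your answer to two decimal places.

0.79

r̄p = 0.5000%,  r̄m = 0.9571%
Cov = Σ(rp − r̄p)(rm − r̄m) / 7 = 2.7129
Var(rm) = Σ(rm − r̄m)² / 7 = 3.4139
β = Cov / Var = 2.7129 / 3.4139 = 0.7947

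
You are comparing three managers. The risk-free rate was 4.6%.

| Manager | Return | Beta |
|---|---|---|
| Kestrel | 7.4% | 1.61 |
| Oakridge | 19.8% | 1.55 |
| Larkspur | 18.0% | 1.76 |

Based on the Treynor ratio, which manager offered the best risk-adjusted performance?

Kestrel: Treynor = (7.4% − 4.6%) / 1.61 = 1.739
Oakridge: Treynor = (19.8% − 4.6%) / 1.55 = 9.806
Larkspur: Treynor = (18.0% − 4.6%) / 1.76 = 7.614
Highest: Oakridge (9.806).

Oakridge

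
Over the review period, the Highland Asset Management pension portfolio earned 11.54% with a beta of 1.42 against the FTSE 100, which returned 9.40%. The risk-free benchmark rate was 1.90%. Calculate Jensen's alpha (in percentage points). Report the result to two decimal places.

-1.01

CAPM expected return = Rf + β(Rm − Rf) = 1.90% + 1.42 × (9.40% − 1.90%) = 1.9 + 1.42 × 7.50 = 12.5500%
Jensen's α = Rp − E[R] = 11.54% − 12.5500% = -1.0100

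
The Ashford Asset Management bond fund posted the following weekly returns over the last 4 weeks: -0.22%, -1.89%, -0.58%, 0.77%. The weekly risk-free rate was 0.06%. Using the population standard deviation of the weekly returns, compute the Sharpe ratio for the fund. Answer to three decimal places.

μ = (-0.22 − 1.89 − 0.58 + 0.77) / 4 = -1.920 / 4 = -0.4800%
Σ(r − μ)² = (-0.22 − (-0.4800))² + (-1.89 − (-0.4800))² + … = 3.6282
population σ = √(3.6282 / 4) = √0.9071 = 0.9524%
Sharpe = (μ − rf) / σ = (-0.4800 − 0.06) / 0.9524 = -0.5400 / 0.9524 = -0.5670

-0.567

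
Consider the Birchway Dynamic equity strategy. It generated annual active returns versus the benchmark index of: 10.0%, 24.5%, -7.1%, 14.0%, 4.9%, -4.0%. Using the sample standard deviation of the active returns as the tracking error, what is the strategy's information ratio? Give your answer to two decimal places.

0.60

μ = (10 + 24.5 − 7.1 + 14 + 4.9 − 4) / 6 = 42.30 / 6 = 7.0500%
Σ(r − μ)² = (10 − 7.0500)² + (24.5 − 7.0500)² + … = 688.4550
sample σ = √(688.4550 / 5) = √137.6910 = 11.7342%
IR = μ / tracking error = 7.0500 / 11.7342 = 0.6008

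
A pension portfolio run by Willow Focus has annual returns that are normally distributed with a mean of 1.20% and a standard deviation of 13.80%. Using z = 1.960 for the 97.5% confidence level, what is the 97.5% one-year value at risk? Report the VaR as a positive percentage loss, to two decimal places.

25.85

VaR (as % loss) = −(μ − z·σ) = −(1.20% − 1.960 × 13.80%) = −(-25.8480%) = 25.8480%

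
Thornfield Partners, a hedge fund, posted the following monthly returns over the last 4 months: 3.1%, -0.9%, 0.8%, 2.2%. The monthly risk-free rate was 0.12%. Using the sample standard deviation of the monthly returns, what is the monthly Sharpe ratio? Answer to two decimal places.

r̄ = (3.1 − 0.9 + 0.8 + 2.2) / 4 = 5.20 / 4 = 1.3000%
Σ(r − r̄)² = 9.1400; sample σ = √(9.1400/3) = 1.7455%
Sharpe = (r̄ − rf) / σ = (1.3000 − 0.12) / 1.7455 = 1.1800 / 1.7455 = 0.6760

0.68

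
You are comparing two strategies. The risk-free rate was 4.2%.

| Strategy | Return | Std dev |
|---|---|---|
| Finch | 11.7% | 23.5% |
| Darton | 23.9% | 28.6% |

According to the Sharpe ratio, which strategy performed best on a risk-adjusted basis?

Darton

Finch: Sharpe ratio = (11.7% − 4.2%) / 23.5% = 0.319
Darton: Sharpe ratio = (23.9% − 4.2%) / 28.6% = 0.689
Highest: Darton (0.689).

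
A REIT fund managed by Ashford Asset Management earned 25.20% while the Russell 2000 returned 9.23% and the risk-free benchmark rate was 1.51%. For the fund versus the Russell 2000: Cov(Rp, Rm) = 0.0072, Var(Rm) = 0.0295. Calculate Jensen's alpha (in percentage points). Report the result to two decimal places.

β = Cov / Var = 0.0072 / 0.0295 = 0.2441
E[R] = Rf + β(Rm − Rf) = 1.51% + 0.2441 × (9.23% − 1.51%) = 3.3945%
α = Rp − E[R] = 25.20% − 3.3945% = 21.8055

21.81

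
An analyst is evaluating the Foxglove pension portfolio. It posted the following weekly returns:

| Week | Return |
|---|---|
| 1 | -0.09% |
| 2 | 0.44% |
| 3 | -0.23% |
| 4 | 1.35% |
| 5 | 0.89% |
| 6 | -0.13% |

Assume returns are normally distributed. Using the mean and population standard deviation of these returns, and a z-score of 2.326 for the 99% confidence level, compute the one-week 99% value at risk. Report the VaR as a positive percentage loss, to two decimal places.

r̄ = (-0.09 + 0.44 − 0.23 + 1.35 + 0.89 − 0.13) / 6 = 2.230 / 6 = 0.3717%
Population σ = √[Σ(r − r̄)² / 6] = √[2.0573 / 6] = √0.3429 = 0.5856%
VaR = −(r̄ − z·σ) = −(0.3717 − 2.326 × 0.5856) = −(-0.9904) = 0.9904%

0.99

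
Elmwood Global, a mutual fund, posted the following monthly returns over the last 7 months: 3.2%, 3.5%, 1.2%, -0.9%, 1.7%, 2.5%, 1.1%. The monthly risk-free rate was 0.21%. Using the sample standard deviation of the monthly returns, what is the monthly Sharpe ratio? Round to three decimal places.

1.032

μ = (3.2 + 3.5 + 1.2 − 0.9 + 1.7 + 2.5 + 1.1) / 7 = 12.30 / 7 = 1.7571%
Σ(r − μ)² = (3.2 − 1.7571)² + (3.5 − 1.7571)² + (1.2 − 1.7571)² + … = 13.4771
sample σ = √(13.4771 / 6) = √2.2462 = 1.4987%
Sharpe = (μ − rf) / σ = (1.7571 − 0.21) / 1.4987 = 1.5471 / 1.4987 = 1.0323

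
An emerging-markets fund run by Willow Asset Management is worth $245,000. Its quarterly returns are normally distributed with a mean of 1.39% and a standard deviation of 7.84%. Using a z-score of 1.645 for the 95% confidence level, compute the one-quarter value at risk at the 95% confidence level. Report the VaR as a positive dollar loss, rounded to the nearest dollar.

Return at the 95% tail: μ − z·σ = 1.39% − 1.645 × 7.84% = 1.39 − 12.8968 = -11.5068%
VaR = −(-11.5068%) × $245,000 = 11.5068% × $245,000 = $28,192

$28,192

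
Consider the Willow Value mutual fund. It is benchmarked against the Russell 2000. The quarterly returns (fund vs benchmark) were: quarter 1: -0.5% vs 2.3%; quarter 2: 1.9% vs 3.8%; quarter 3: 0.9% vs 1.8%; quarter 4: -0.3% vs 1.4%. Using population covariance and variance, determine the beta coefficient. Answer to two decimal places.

0.79

r̄p = 0.5000%,  r̄m = 2.3250%
Cov = Σ(rp − r̄p)(rm − r̄m) / 4 = 0.6550
Var(rm) = Σ(rm − r̄m)² / 4 = 0.8269
β = Cov / Var = 0.6550 / 0.8269 = 0.7921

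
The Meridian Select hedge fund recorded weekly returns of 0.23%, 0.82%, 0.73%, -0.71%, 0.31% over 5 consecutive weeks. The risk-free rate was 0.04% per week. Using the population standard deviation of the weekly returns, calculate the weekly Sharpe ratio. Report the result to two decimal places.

0.43

r̄ = (0.23 + 0.82 + 0.73 − 0.71 + 0.31) / 5 = 0.2760%
Σ(r − r̄)² = (0.23 − 0.2760)² + (0.82 − 0.2760)² + (0.73 − 0.2760)² + … = 1.4775
population σ = √(1.4775 / 5) = √0.2955 = 0.5436%
Sharpe = (r̄ − rf) / σ = (0.2760 − 0.04) / 0.5436 = 0.2360 / 0.5436 = 0.4341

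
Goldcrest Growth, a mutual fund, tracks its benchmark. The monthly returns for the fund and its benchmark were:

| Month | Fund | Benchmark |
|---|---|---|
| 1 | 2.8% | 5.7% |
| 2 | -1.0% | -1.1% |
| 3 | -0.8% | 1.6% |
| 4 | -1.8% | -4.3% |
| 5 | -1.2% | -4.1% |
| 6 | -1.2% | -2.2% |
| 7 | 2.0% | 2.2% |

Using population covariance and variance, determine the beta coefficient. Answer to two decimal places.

0.44

r̄p = -0.1714%,  r̄m = -0.3143%
Cov = Σ(rp − r̄p)(rm − r̄m) / 7 = 5.0147
Var(rm) = Σ(rm − r̄m)² / 7 = 11.5069
β = Cov / Var = 5.0147 / 11.5069 = 0.4358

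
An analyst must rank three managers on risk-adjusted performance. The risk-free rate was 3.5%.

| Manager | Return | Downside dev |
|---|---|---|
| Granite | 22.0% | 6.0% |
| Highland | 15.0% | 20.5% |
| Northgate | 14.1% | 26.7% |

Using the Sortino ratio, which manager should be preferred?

Granite: Sortino ratio = (22.0% − 3.5%) / 6.0% = 3.083
Highland: Sortino ratio = (15.0% − 3.5%) / 20.5% = 0.561
Northgate: Sortino ratio = (14.1% − 3.5%) / 26.7% = 0.397
Highest: Granite (3.083).

Granite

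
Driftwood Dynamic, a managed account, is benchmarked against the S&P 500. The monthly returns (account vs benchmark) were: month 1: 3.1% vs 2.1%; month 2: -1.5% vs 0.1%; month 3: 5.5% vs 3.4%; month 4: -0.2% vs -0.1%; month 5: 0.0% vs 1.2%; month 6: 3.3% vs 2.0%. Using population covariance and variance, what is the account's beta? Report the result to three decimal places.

1.916

r̄p = 1.7000%,  r̄m = 1.4500%
Cov = Σ(rp − r̄p)(rm − r̄m) / 6 = 2.8150
Var(rm) = Σ(rm − r̄m)² / 6 = 1.4692
β = Cov / Var = 2.8150 / 1.4692 = 1.9160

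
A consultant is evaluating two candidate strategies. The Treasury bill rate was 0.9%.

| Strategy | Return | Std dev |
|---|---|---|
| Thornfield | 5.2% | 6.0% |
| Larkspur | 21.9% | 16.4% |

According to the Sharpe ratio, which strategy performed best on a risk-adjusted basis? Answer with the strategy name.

Larkspur

Thornfield: Sharpe ratio = (5.2% − 0.9%) / 6.0% = 0.717
Larkspur: Sharpe ratio = (21.9% − 0.9%) / 16.4% = 1.280
Highest: Larkspur (1.280).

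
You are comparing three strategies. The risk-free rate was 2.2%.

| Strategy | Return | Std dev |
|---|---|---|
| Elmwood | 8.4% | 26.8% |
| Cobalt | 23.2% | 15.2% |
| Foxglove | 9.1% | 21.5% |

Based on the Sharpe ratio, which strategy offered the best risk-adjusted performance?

Elmwood: Sharpe ratio = (8.4% − 2.2%) / 26.8% = 0.231
Cobalt: Sharpe ratio = (23.2% − 2.2%) / 15.2% = 1.382
Foxglove: Sharpe ratio = (9.1% − 2.2%) / 21.5% = 0.321
Highest: Cobalt (1.382).

Cobalt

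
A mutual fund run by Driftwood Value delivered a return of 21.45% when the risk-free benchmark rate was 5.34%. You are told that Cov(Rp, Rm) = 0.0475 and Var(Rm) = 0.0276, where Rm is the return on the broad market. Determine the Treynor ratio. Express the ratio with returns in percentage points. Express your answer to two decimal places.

β = Cov / Var = 0.0475 / 0.0276 = 1.7210
Treynor = (Rp − Rf) / β = (21.45% − 5.34%) / 1.7210 = 16.11 / 1.7210 = 9.3608

9.36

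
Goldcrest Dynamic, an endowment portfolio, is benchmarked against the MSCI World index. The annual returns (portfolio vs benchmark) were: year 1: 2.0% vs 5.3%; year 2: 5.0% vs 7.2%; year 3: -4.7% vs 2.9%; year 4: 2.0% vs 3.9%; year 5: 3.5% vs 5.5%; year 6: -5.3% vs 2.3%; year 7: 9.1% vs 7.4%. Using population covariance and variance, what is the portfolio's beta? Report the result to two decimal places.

r̄p = 1.6571%,  r̄m = 4.9286%
Cov = Σ(rp − r̄p)(rm − r̄m) / 7 = 8.2855
Var(rm) = Σ(rm − r̄m)² / 7 = 3.4020
β = Cov / Var = 8.2855 / 3.4020 = 2.4355

2.44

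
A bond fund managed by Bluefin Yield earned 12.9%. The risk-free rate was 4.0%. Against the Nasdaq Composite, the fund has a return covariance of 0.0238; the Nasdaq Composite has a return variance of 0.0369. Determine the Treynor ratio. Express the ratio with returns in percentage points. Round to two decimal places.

13.80

β = Cov / Var = 0.0238 / 0.0369 = 0.6450
Treynor = (Rp − Rf) / β = (12.9% − 4.0%) / 0.6450 = 8.90 / 0.6450 = 13.7984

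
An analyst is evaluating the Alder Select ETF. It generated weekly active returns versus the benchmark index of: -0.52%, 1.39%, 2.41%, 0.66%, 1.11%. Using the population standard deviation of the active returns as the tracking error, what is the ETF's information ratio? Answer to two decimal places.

Mean return r̄ = 5.050 / 5 = 1.0100%
Σ(r − r̄)² = (-0.52 − 1.0100)² + (1.39 − 1.0100)² + … = 4.5778
population σ = √(4.5778 / 5) = √0.9156 = 0.9569%
IR = r̄ / tracking error = 1.0100 / 0.9569 = 1.0555

1.06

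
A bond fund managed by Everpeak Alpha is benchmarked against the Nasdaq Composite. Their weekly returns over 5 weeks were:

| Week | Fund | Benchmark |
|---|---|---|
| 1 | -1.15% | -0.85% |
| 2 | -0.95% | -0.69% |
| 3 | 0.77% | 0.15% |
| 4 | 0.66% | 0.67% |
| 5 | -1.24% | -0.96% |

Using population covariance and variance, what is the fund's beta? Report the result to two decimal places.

r̄p = -0.3820%,  r̄m = -0.3360%
Cov = Σ(rp − r̄p)(rm − r̄m) / 5 = 0.5479
Var(rm) = Σ(rm − r̄m)² / 5 = 0.4054
β = Cov / Var = 0.5479 / 0.4054 = 1.3515

1.35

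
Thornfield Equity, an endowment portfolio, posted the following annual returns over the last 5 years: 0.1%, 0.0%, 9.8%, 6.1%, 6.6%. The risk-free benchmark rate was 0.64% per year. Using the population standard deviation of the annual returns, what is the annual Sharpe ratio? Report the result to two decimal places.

1.00

Mean return r̄ = 22.60 / 5 = 4.5200%
Σ(r − r̄)² = (0.1 − 4.5200)² + (0 − 4.5200)² + … = 74.6680
population σ = √(74.6680 / 5) = √14.9336 = 3.8644%
Sharpe = (r̄ − rf) / σ = (4.5200 − 0.64) / 3.8644 = 3.8800 / 3.8644 = 1.0040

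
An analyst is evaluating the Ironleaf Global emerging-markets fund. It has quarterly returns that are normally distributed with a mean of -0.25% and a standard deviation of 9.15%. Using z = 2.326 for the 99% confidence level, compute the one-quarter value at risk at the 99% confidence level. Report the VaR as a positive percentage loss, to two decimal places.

21.53

VaR (as % loss) = −(μ − z·σ) = −(-0.25% − 2.326 × 9.15%) = −(-21.5329%) = 21.5329%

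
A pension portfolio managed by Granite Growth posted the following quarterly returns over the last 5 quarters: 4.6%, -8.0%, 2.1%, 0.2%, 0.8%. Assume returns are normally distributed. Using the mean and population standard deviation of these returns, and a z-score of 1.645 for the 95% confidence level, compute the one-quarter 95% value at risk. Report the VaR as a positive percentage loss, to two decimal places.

Mean return μ = -0.30 / 5 = -0.0600%
Population σ = √[Σ(r − μ)² / 5] = √[90.2320 / 5] = √18.0464 = 4.2481%
VaR = −(μ − z·σ) = −(-0.0600 − 1.645 × 4.2481) = −(-7.0481) = 7.0481%

7.05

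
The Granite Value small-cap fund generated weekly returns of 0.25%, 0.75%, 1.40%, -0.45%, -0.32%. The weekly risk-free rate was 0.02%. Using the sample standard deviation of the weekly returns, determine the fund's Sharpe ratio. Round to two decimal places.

Mean return r̄ = 1.630 / 5 = 0.3260%
Sample std dev = √[2.3585 / 4] = 0.7679%
Sharpe = (r̄ − rf) / σ = (0.3260 − 0.02) / 0.7679 = 0.3060 / 0.7679 = 0.3985

0.40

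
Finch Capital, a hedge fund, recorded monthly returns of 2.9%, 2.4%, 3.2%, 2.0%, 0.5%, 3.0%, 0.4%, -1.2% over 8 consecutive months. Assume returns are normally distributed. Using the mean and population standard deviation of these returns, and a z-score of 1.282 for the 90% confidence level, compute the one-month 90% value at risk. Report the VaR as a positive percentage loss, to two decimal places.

r̄ = (2.9 + 2.4 + 3.2 + 2 + 0.5 + 3 + 0.4 − 1.2) / 8 = 1.6500%
Σ(r − r̄)² = 17.4800; population σ = √(17.4800/8) = 1.4782%
VaR = −(r̄ − z·σ) = −(1.6500 − 1.282 × 1.4782) = −(-0.2451) = 0.2451%

0.25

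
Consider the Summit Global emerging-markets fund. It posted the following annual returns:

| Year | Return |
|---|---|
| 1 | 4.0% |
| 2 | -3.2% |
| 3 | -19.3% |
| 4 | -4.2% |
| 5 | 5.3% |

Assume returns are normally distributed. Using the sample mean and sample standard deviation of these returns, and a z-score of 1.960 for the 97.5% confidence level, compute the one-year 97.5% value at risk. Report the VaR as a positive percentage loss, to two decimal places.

Mean return r̄ = -17.40 / 5 = -3.4800%
Σ(r − r̄)² = 383.9080; sample σ = √(383.9080/4) = 9.7968%
VaR = −(r̄ − z·σ) = −(-3.4800 − 1.960 × 9.7968) = −(-22.6817) = 22.6817%

22.68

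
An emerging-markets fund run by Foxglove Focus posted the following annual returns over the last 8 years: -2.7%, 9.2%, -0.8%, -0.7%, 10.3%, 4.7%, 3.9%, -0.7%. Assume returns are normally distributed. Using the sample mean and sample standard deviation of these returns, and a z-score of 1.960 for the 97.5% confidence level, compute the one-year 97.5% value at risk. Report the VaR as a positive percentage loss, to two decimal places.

6.75

μ = (-2.7 + 9.2 − 0.8 − 0.7 + 10.3 + 4.7 + 3.9 − 0.7) / 8 = 2.9000%
Sample σ = √[Σ(r − μ)² / 7] = √[169.6600 / 7] = √24.2371 = 4.9231%
VaR = −(μ − z·σ) = −(2.9000 − 1.960 × 4.9231) = −(-6.7493) = 6.7493%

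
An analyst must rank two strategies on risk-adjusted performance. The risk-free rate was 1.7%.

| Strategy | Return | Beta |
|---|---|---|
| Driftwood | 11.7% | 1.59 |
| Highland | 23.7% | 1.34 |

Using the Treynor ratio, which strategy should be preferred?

Highland

Driftwood: Treynor = (11.7% − 1.7%) / 1.59 = 6.289
Highland: Treynor = (23.7% − 1.7%) / 1.34 = 16.418
Highest: Highland (16.418).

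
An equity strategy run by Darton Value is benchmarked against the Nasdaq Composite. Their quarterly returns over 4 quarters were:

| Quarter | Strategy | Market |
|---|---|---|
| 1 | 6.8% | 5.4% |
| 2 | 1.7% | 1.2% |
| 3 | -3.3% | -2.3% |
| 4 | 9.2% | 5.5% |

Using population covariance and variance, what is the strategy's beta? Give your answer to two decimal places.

1.46

r̄p = 3.6000%,  r̄m = 2.4500%
Cov = Σ(rp − r̄p)(rm − r̄m) / 4 = 15.4175
Var(rm) = Σ(rm − r̄m)² / 4 = 10.5325
β = Cov / Var = 15.4175 / 10.5325 = 1.4638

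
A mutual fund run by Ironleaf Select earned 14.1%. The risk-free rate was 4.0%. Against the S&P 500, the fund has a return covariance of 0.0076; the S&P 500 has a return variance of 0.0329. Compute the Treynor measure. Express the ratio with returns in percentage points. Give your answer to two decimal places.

43.72

β = Cov / Var = 0.0076 / 0.0329 = 0.2310
Treynor = (Rp − Rf) / β = (14.1% − 4.0%) / 0.2310 = 10.10 / 0.2310 = 43.7229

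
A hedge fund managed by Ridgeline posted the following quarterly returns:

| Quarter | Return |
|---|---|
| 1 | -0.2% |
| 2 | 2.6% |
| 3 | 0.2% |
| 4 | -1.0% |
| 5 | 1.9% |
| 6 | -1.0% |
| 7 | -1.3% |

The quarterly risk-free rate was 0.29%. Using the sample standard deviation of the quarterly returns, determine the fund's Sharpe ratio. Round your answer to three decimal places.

μ = (-0.2 + 2.6 + 0.2 − 1 + 1.9 − 1 − 1.3) / 7 = 1.20 / 7 = 0.1714%
Σ(r − μ)² = (-0.2 − 0.1714)² + (2.6 − 0.1714)² + … = 13.9343
σ = √[13.9343 / 6] = 1.5239%
Sharpe = (μ − rf) / σ = (0.1714 − 0.29) / 1.5239 = -0.1186 / 1.5239 = -0.0778

-0.078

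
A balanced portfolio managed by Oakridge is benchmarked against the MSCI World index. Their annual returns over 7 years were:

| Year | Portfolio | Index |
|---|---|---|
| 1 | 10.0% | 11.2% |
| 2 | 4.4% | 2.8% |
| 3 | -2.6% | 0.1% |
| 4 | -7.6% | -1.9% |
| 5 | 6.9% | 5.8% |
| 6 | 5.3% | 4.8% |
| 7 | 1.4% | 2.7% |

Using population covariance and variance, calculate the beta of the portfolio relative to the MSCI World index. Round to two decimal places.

1.32

r̄p = 2.5429%,  r̄m = 3.6429%
Cov = Σ(rp − r̄p)(rm − r̄m) / 7 = 20.4139
Var(rm) = Σ(rm − r̄m)² / 7 = 15.4253
β = Cov / Var = 20.4139 / 15.4253 = 1.3234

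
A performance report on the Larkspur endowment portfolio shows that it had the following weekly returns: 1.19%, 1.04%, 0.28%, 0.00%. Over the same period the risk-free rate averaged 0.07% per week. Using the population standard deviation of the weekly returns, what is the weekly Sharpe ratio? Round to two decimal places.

μ = (1.19 + 1.04 + 0.28 + 0) / 4 = 0.6275%
Population std dev = √[1.0011 / 4] = 0.5003%
Sharpe = (μ − rf) / σ = (0.6275 − 0.07) / 0.5003 = 0.5575 / 0.5003 = 1.1143

1.11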